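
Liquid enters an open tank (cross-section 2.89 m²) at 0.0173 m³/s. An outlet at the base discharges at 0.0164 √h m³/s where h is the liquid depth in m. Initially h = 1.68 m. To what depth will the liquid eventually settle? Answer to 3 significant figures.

1.11 m

A dh/dt = Q_in − 0.0164 √h. Steady state requires inflow = outflow:
Q_in = 0.0164 √h_ss ⇒ √h_ss = 0.0173/0.0164 = 1.0549.
h_ss = 1.0549² = 1.1128 m. (Since h₀ = 1.68 m > h_ss, the level will fall toward this value.)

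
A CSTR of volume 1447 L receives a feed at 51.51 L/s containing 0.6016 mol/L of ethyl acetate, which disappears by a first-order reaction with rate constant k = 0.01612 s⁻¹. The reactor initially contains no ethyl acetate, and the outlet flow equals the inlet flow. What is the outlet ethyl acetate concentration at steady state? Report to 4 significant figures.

0.4141 mol/L

V dC/dt = Q(C_in − C) − k V C.
Steady state (dC/dt = 0): C_ss = Q C_in/(Q + kV) = C_in/(1 + kV/Q).
C_ss = 51.51·0.6016/(51.51 + 0.01612·1447) = 30.9884/74.8356 = 0.414086 mol/L.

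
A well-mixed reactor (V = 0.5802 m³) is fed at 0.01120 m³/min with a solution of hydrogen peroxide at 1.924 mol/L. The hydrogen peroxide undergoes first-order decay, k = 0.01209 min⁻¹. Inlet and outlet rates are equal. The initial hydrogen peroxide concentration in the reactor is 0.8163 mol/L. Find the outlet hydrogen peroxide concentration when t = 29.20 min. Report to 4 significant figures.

1.036 mol/L

Accumulation = in − out − consumed: V dC/dt = Q C_in − Q C − k V C.
dC/dt = (Q/V) C_in − (Q/V + k) C; effective rate a = Q/V + k = 0.0193037 + 0.01209 = 0.0313937 min⁻¹.
C_ss = Q C_in/(Q + kV) = 1.18305 mol/L; C(t) = C_ss + (C₀ − C_ss) e^(−a t).
C(29.20) = 1.18305 + (-0.366750)·e^(−0.0313937·29.20) = 1.18305 + (-0.366750)·0.399838 = 1.03641 mol/L.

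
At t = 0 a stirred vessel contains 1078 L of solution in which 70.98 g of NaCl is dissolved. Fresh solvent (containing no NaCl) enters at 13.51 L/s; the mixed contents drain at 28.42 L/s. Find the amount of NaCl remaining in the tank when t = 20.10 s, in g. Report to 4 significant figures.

Let m(t) be the amount of NaCl. Volume: V(t) = V₀ + (Q_in − Q_out) t = 1078 − 14.9100 t; V(20.10) = 778.309 L.
Solute balance: dm/dt = 0 − Q_out C = −Q_out m/V(t).
dm/m = −Q_out dt/(V₀ − 14.9100 t); integrating gives ln(m/m₀) = −(Q_out/(Q_in−Q_out)) ln(V/V₀).
m = m₀ (V₀/V)^(Q_out/(Q_in−Q_out)) = 70.98 × (1078/778.309)^(-1.90610) = 38.1492 g.

38.15 g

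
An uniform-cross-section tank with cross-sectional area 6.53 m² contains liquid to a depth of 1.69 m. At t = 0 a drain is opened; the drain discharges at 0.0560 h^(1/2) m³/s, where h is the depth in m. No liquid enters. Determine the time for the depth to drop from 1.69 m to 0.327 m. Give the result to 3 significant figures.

170 s

With no inflow, A dh/dt = −0.0560 √h.
This is separable: 2 d(√h)/dt = −0.0560/A, so √h = √h₀ − (0.0560/(2A)) t.
t = 2A(√h₀ − √h)/0.0560 = 2·6.53·(√1.69 − √0.327)/0.0560
  = 13.060 × (1.3000 − 0.57184) / 0.0560 = 169.82 s.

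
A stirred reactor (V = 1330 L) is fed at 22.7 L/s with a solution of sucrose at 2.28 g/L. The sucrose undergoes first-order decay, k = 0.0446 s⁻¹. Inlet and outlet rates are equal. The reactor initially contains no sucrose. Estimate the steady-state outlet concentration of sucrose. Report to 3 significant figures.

Accumulation = in − out − consumed: V dC/dt = Q C_in − Q C − k V C.
At steady state: 0 = Q C_in − (Q + kV) C_ss, so C_ss = Q C_in/(Q + kV).
C_ss = 22.7·2.28/(22.7 + 0.0446·1330) = 51.756/82.018 = 0.63103 g/L.

0.631 g/L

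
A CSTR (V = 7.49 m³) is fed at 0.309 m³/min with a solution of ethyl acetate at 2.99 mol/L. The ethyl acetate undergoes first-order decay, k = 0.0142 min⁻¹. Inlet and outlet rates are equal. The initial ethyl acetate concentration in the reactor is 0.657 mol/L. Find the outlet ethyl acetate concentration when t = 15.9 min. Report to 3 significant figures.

Species balance: V dC/dt = Q C_in − Q C − k V C.
dC/dt = (Q/V) C_in − (Q/V + k) C; effective rate a = Q/V + k = 0.041255 + 0.0142 = 0.055455 min⁻¹.
C_ss = Q C_in/(Q + kV) = 2.2244 mol/L; C(t) = C_ss + (C₀ − C_ss) e^(−a t).
C(15.9) = 2.2244 + (-1.5674)·e^(−0.055455·15.9) = 2.2244 + (-1.5674)·0.41406 = 1.5754 mol/L.

1.58 mol/L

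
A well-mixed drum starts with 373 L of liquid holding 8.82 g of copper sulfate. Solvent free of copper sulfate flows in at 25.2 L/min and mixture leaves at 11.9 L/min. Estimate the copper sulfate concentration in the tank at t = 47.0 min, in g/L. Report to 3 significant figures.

Total volume: dV/dt = Q_in − Q_out = 13.300 L/min, so V(t) = 373 + 13.300 t and V(47.0) = 998.10 L.
Species balance (pure solvent in): dm/dt = −Q_out · m/V(t).
dm/m = −Q_out dt/(V₀ + 13.300 t); integrating gives ln(m/m₀) = −(Q_out/(Q_in−Q_out)) ln(V/V₀).
m = m₀ (V₀/V)^(Q_out/(Q_in−Q_out)) = 8.82 × (373/998.10)^(0.89474) = 3.6559 g.
C = m/V = 3.6559/998.10 = 0.0036629 g/L.

0.00366 g/L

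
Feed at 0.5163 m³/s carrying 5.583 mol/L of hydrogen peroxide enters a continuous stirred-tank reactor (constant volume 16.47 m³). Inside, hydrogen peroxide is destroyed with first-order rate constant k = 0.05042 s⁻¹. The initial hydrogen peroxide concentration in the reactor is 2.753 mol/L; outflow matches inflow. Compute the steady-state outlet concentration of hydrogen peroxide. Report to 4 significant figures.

2.140 mol/L

Accumulation = in − out − consumed: V dC/dt = Q C_in − Q C − k V C.
At steady state: 0 = Q C_in − (Q + kV) C_ss, so C_ss = Q C_in/(Q + kV).
C_ss = 0.5163·5.583/(0.5163 + 0.05042·16.47) = 2.88250/1.34672 = 2.14039 mol/L.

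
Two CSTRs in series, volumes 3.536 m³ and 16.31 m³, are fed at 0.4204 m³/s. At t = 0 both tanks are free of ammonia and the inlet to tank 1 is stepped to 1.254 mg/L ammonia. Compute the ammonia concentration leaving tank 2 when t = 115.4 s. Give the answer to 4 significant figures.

Time constants: τᵢ = Vᵢ/Q for each well-mixed tank.
τ₁ = 3.536/0.4204 = 8.41104 s; τ₂ = 16.31/0.4204 = 38.7964 s.
Solving the cascade with C₁(0)=C₂(0)=0 gives C₂(t) = C_in[1 − (τ₁ e^(−t/τ₁) − τ₂ e^(−t/τ₂))/(τ₁ − τ₂)].
At t = 115.4: e^(−t/τ₁) = 1.10015e-06, e^(−t/τ₂) = 0.0510728.
C₂ = 1.254·[1 − (8.41104·1.10015e-06 − 38.7964·0.0510728)/(-30.3853)] = 1.254·0.934790 = 1.17223 mg/L.

1.172 mg/L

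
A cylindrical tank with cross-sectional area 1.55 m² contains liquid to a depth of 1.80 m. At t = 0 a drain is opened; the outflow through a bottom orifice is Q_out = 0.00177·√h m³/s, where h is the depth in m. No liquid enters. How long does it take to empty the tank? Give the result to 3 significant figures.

A dh/dt = −Q_out = −0.00177 √h.
∫ h^(−1/2) dh = −(0.00177/A) ∫ dt, giving 2√h = 2√h₀ − (0.00177/A) t.
Set h = 0: 2√h₀ = (0.00177/A) t_empty ⇒ t_empty = 2A√h₀/0.00177.
t_empty = 2·1.55·√1.80/0.00177 = 3.1000·1.3416/0.00177 = 2349.8 s.

2350 s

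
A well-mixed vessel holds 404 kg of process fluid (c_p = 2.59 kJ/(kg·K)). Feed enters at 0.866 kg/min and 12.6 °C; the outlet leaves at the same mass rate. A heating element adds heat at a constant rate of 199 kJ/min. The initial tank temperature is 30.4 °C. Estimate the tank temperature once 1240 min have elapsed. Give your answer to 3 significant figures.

96.4 °C

M c_p dT/dt = ṁ c_p (T_in − T) + Q̇.
τ = M/ṁ = 466.51 min; T_ss = T_in + Q̇/(ṁ c_p) = 12.6 + 199/(0.866·2.59) = 101.32 °C.
This is linear first-order; T(t) = T_ss + (T₀ − T_ss) e^(−t/τ).
T(1240) = 101.32 + (-70.923)·e^(−1240/466.51) = 101.32 + (-70.923)·0.070087 = 96.352 °C.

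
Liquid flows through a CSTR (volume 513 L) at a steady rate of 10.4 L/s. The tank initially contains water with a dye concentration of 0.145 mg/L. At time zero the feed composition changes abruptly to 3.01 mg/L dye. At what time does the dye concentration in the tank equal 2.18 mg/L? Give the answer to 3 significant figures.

61.1 s

Species balance: V dC/dt = Q(C_in − C) ⇒ τ = V/Q = 49.327 s.
C(t) = C_in + (C₀ − C_in) e^(−t/τ). Set C = 2.18 and solve for t:
e^(−t/τ) = (C − C_in)/(C₀ − C_in) = (2.18 − 3.01)/(0.145 − 3.01) = 0.28970
t = −τ ln(…) = 49.327 × 1.2389 = 61.111 s.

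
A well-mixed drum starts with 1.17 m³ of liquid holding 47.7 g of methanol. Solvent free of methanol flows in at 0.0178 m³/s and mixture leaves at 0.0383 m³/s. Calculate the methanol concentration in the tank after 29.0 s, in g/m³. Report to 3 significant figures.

22.0 g/m³

Total volume: dV/dt = Q_in − Q_out = -0.020500 m³/s, so V(t) = 1.17 − 0.020500 t and V(29.0) = 0.57550 m³.
Solute balance: dm/dt = 0 − Q_out C = −Q_out m/V(t).
Separate: dm/m = −Q_out dt/V(t) ⇒ ln(m/m₀) = −(Q_out/(Q_in−Q_out)) ln(V/V₀).
m = m₀ (V₀/V)^(Q_out/(Q_in−Q_out)) = 47.7 × (1.17/0.57550)^(-1.8683) = 12.671 g.
C = m/V = 12.671/0.57550 = 22.018 g/m³.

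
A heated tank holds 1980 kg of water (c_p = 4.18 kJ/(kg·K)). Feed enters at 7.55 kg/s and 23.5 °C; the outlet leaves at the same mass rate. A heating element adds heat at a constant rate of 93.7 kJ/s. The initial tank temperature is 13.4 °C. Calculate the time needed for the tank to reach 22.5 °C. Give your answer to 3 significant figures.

313 s

M c_p dT/dt = ṁ c_p (T_in − T) + Q̇.
τ = M/ṁ = 262.25 s; T_ss = T_in + Q̇/(ṁ c_p) = 26.469 °C.
T(t) = T_ss + (T₀ − T_ss) e^(−t/τ). Set T = 22.5:
e^(−t/τ) = (22.5 − 26.469)/(13.4 − 26.469) = 0.30370
t = −262.25 · ln(0.30370) = 312.53 s.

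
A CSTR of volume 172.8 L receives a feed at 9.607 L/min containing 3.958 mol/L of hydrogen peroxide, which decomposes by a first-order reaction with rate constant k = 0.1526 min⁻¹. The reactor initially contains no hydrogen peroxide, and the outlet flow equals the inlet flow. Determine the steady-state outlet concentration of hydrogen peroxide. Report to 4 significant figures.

Accumulation = in − out − consumed: V dC/dt = Q C_in − Q C − k V C.
At steady state: 0 = Q C_in − (Q + kV) C_ss, so C_ss = Q C_in/(Q + kV).
C_ss = 9.607·3.958/(9.607 + 0.1526·172.8) = 38.0245/35.9763 = 1.05693 mol/L.

1.057 mol/L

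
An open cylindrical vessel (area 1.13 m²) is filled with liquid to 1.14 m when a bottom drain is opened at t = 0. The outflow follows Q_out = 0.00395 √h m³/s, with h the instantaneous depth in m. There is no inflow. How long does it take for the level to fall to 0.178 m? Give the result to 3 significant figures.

A dh/dt = −Q_out = −0.00395 √h.
Separate and integrate: 2(√h − √h₀) = −(0.00395/A) t.
t = 2A(√h₀ − √h)/0.00395 = 2·1.13·(√1.14 − √0.178)/0.00395
  = 2.2600 × (1.0677 − 0.42190) / 0.00395 = 369.50 s.

369 s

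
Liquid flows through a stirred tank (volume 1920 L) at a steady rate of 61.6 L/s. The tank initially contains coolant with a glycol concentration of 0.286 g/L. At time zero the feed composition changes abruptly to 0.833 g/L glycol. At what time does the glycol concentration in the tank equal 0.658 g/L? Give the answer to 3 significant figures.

35.5 s

Unsteady species balance (constant V, well mixed): V dC/dt = Q(C_in − C), so τ = V/Q = 31.169 s.
C(t) = C_in + (C₀ − C_in) e^(−t/τ). Set C = 0.658 and solve for t:
e^(−t/τ) = (C − C_in)/(C₀ − C_in) = (0.658 − 0.833)/(0.286 − 0.833) = 0.31993
t = −τ ln(…) = 31.169 × 1.1397 = 35.522 s.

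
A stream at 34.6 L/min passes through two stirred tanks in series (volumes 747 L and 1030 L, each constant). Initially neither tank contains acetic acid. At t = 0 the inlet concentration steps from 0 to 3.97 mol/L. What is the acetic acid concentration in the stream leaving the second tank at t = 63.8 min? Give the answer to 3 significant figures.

2.82 mol/L

Species balance on tank i: dCᵢ/dt = (Cᵢ₋₁ − Cᵢ)/τᵢ with τᵢ = Vᵢ/Q.
τ₁ = 747/34.6 = 21.590 min; τ₂ = 1030/34.6 = 29.769 min.
Solving the cascade with C₁(0)=C₂(0)=0 gives C₂(t) = C_in[1 − (τ₁ e^(−t/τ₁) − τ₂ e^(−t/τ₂))/(τ₁ − τ₂)].
At t = 63.8: e^(−t/τ₁) = 0.052072, e^(−t/τ₂) = 0.11728.
C₂ = 3.97·[1 − (21.590·0.052072 − 29.769·0.11728)/(-8.1792)] = 3.97·0.71060 = 2.8211 mol/L.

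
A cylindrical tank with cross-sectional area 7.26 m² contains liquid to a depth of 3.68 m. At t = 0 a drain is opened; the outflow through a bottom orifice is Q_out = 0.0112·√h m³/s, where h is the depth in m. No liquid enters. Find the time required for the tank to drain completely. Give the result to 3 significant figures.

With no inflow, A dh/dt = −0.0112 √h.
∫ h^(−1/2) dh = −(0.0112/A) ∫ dt, giving 2√h = 2√h₀ − (0.0112/A) t.
Set h = 0: 2√h₀ = (0.0112/A) t_empty ⇒ t_empty = 2A√h₀/0.0112.
t_empty = 2·7.26·√3.68/0.0112 = 14.520·1.9183/0.0112 = 2487.0 s.

2490 s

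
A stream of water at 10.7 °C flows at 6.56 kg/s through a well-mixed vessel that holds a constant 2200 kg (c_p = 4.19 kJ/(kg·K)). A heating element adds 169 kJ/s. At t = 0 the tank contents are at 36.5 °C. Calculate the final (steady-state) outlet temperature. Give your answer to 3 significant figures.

M c_p dT/dt = ṁ c_p (T_in − T) + Q̇.
At steady state dT/dt = 0 ⇒ T_ss = T_in + Q̇/(ṁ c_p) = 10.7 + 169/(6.56·4.19) = 16.848 °C.

16.8 °C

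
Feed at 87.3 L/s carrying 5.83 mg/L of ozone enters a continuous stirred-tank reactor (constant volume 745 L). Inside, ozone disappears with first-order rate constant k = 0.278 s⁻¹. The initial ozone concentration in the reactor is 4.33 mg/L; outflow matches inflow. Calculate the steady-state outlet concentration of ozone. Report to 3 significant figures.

Accumulation = in − out − consumed: V dC/dt = Q C_in − Q C − k V C.
Steady state (dC/dt = 0): C_ss = Q C_in/(Q + kV) = C_in/(1 + kV/Q).
C_ss = 87.3·5.83/(87.3 + 0.278·745) = 508.96/294.41 = 1.7287 mg/L.

1.73 mg/L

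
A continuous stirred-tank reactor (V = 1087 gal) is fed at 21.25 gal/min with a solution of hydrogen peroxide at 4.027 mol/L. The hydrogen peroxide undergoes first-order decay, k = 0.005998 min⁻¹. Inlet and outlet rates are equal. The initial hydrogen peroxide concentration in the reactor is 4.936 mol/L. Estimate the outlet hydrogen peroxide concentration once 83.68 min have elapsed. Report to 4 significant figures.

Accumulation = in − out − consumed: V dC/dt = Q C_in − Q C − k V C.
dC/dt = (Q/V) C_in − (Q/V + k) C; effective rate a = Q/V + k = 0.0195492 + 0.005998 = 0.0255472 min⁻¹.
C_ss = Q C_in/(Q + kV) = 3.08154 mol/L; C(t) = C_ss + (C₀ − C_ss) e^(−a t).
C(83.68) = 3.08154 + (1.85446)·e^(−0.0255472·83.68) = 3.08154 + (1.85446)·0.117915 = 3.30021 mol/L.

3.300 mol/L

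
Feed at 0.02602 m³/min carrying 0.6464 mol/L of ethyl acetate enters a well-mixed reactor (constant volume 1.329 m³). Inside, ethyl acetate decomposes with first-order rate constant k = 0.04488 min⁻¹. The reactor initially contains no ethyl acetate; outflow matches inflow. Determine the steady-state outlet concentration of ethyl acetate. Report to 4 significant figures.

Accumulation = in − out − consumed: V dC/dt = Q C_in − Q C − k V C.
Steady state (dC/dt = 0): C_ss = Q C_in/(Q + kV) = C_in/(1 + kV/Q).
C_ss = 0.02602·0.6464/(0.02602 + 0.04488·1.329) = 0.0168193/0.0856655 = 0.196337 mol/L.

0.1963 mol/L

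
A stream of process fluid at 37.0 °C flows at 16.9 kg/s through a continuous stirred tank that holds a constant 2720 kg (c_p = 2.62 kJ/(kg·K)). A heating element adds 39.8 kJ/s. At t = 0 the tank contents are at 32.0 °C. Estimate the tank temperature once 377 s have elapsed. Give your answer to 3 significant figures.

37.3 °C

M c_p dT/dt = ṁ c_p (T_in − T) + Q̇.
Rearrange: dT/dt = (T_ss − T)/τ with τ = M/ṁ = 160.95 s and T_ss = T_in + Q̇/(ṁ c_p) = 37.899 °C.
Integrating: T(t) = T_ss + (T₀ − T_ss) e^(−t/τ).
T(377) = 37.899 + (-5.8989)·e^(−377/160.95) = 37.899 + (-5.8989)·0.096098 = 37.332 °C.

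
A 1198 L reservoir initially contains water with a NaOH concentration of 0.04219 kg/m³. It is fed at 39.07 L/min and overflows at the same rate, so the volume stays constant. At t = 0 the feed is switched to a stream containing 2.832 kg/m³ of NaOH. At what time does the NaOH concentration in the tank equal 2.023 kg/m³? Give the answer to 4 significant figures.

Species balance on the tank: V dC/dt = Q(C_in − C), so τ = V/Q = 30.6629 min.
C(t) = C_in + (C₀ − C_in) e^(−t/τ). Set C = 2.023 and solve for t:
e^(−t/τ) = (C − C_in)/(C₀ − C_in) = (2.023 − 2.832)/(0.04219 − 2.832) = 0.289984
t = −τ ln(…) = 30.6629 × 1.23793 = 37.9585 min.

37.96 min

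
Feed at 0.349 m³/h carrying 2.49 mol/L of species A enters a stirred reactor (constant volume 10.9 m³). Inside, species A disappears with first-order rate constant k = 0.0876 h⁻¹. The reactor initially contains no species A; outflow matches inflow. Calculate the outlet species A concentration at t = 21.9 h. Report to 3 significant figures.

0.618 mol/L

Species balance: V dC/dt = Q C_in − Q C − k V C.
dC/dt = (Q/V) C_in − (Q/V + k) C; effective rate a = Q/V + k = 0.032018 + 0.0876 = 0.11962 h⁻¹.
C_ss = Q C_in/(Q + kV) = 0.66650 mol/L; C(t) = C_ss + (C₀ − C_ss) e^(−a t).
C(21.9) = 0.66650 + (-0.66650)·e^(−0.11962·21.9) = 0.66650 + (-0.66650)·0.072829 = 0.61796 mol/L.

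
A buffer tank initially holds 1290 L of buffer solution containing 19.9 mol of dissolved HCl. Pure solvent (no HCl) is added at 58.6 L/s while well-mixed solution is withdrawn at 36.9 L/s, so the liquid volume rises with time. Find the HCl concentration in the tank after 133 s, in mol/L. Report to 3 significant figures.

Let m(t) be the amount of HCl. Volume: V(t) = V₀ + (Q_in − Q_out) t = 1290 + 21.700 t; V(133) = 4176.1 L.
Species balance (pure solvent in): dm/dt = −Q_out · m/V(t).
Separate: dm/m = −Q_out dt/V(t) ⇒ ln(m/m₀) = −(Q_out/(Q_in−Q_out)) ln(V/V₀).
m = m₀ (V₀/V)^(Q_out/(Q_in−Q_out)) = 19.9 × (1290/4176.1)^(1.7005) = 2.6997 mol.
C = m/V = 2.6997/4176.1 = 0.00064646 mol/L.

0.000646 mol/L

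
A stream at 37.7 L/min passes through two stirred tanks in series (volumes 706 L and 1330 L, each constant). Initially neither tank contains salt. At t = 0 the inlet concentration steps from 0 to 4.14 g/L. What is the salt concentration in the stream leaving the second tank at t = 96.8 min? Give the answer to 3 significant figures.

3.60 g/L

Species balance on tank i: dCᵢ/dt = (Cᵢ₋₁ − Cᵢ)/τᵢ with τᵢ = Vᵢ/Q.
τ₁ = 706/37.7 = 18.727 min; τ₂ = 1330/37.7 = 35.279 min.
Solving the cascade with C₁(0)=C₂(0)=0 gives C₂(t) = C_in[1 − (τ₁ e^(−t/τ₁) − τ₂ e^(−t/τ₂))/(τ₁ − τ₂)].
At t = 96.8: e^(−t/τ₁) = 0.0056899, e^(−t/τ₂) = 0.064320.
C₂ = 4.14·[1 − (18.727·0.0056899 − 35.279·0.064320)/(-16.552)] = 4.14·0.86934 = 3.5991 g/L.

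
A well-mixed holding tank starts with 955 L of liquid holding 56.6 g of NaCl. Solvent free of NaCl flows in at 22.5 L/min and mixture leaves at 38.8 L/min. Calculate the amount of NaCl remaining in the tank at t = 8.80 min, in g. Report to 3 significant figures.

38.4 g

Let m(t) be the amount of NaCl. Volume: V(t) = V₀ + (Q_in − Q_out) t = 955 − 16.300 t; V(8.80) = 811.56 L.
Species balance (pure solvent in): dm/dt = −Q_out · m/V(t).
dm/m = −Q_out dt/(V₀ − 16.300 t); integrating gives ln(m/m₀) = −(Q_out/(Q_in−Q_out)) ln(V/V₀).
m = m₀ (V₀/V)^(Q_out/(Q_in−Q_out)) = 56.6 × (955/811.56)^(-2.3804) = 38.421 g.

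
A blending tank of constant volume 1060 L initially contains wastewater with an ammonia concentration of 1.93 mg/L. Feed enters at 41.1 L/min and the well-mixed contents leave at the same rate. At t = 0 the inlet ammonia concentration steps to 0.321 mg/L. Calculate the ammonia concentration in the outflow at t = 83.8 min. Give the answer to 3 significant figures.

Unsteady species balance (constant V, well mixed): V dC/dt = Q(C_in − C).
So dC/dt = (C_in − C)/τ with τ = V/Q = 1060/41.1 = 25.791 min.
Solution: C(t) = C_in + (C₀ − C_in) e^(−t/τ).
C(83.8) = 0.321 + (1.93 − 0.321)·e^(−83.8/25.791) = 0.321 + (1.6090)·0.038804 = 0.38344 mg/L.

0.383 mg/L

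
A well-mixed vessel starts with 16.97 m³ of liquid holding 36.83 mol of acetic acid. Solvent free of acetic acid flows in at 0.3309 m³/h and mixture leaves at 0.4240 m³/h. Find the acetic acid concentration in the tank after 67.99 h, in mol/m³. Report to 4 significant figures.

0.4130 mol/m³

Total volume: dV/dt = Q_in − Q_out = -0.0931000 m³/h, so V(t) = 16.97 − 0.0931000 t and V(67.99) = 10.6401 m³.
Species balance (pure solvent in): dm/dt = −Q_out · m/V(t).
dm/m = −Q_out dt/(V₀ − 0.0931000 t); integrating gives ln(m/m₀) = −(Q_out/(Q_in−Q_out)) ln(V/V₀).
m = m₀ (V₀/V)^(Q_out/(Q_in−Q_out)) = 36.83 × (16.97/10.6401)^(-4.55424) = 4.39438 mol.
C = m/V = 4.39438/10.6401 = 0.413001 mol/m³.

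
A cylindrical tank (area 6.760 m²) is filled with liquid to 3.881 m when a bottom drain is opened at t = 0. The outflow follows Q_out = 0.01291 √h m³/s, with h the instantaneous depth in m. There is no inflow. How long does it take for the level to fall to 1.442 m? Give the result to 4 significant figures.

805.5 s

With no inflow, A dh/dt = −0.01291 √h.
This is separable: 2 d(√h)/dt = −0.01291/A, so √h = √h₀ − (0.01291/(2A)) t.
t = 2A(√h₀ − √h)/0.01291 = 2·6.760·(√3.881 − √1.442)/0.01291
  = 13.5200 × (1.97003 − 1.20083) / 0.01291 = 805.537 s.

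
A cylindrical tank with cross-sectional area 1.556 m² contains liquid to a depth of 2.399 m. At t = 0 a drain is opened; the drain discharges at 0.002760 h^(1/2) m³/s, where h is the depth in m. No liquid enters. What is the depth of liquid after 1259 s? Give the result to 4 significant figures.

A dh/dt = −Q_out = −0.002760 √h.
This is separable: 2 d(√h)/dt = −0.002760/A, so √h = √h₀ − (0.002760/(2A)) t.
√h = √2.399 − 0.002760·1259/(2·1.556) = 1.54887 − 1.11659 = 0.432277.
h = 0.432277² = 0.186863 m.

0.1869 m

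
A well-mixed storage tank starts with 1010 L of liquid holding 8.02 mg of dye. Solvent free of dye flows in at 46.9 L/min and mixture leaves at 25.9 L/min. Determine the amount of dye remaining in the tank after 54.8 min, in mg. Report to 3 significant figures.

3.14 mg

Total volume: dV/dt = Q_in − Q_out = 21.000 L/min, so V(t) = 1010 + 21.000 t and V(54.8) = 2160.8 L.
No dye enters, so dm/dt = −Q_out · (m/V).
dm/m = −Q_out dt/(V₀ + 21.000 t); integrating gives ln(m/m₀) = −(Q_out/(Q_in−Q_out)) ln(V/V₀).
m = m₀ (V₀/V)^(Q_out/(Q_in−Q_out)) = 8.02 × (1010/2160.8)^(1.2333) = 3.1392 mg.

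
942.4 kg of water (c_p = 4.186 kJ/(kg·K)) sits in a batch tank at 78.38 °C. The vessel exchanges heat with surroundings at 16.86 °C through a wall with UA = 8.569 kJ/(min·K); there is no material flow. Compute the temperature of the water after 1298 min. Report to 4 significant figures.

M c_p dT/dt = −UA(T − T_amb).
dT/dt = (T_ss − T)/τ with T_ss = T_amb = 16.8600 °C, τ = M c_p/UA = 942.4·4.186/8.569 = 460.367 min.
Integrating: T(t) = T_ss + (T₀ − T_ss) e^(−t/τ).
T(1298) = 16.8600 + (61.5200)·0.0596364 = 20.5288 °C.

20.53 °C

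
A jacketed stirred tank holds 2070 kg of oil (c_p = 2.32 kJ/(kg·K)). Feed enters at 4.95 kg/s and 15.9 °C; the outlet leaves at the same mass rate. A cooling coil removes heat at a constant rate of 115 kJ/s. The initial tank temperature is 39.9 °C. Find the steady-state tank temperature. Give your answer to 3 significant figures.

5.89 °C

M c_p dT/dt = ṁ c_p (T_in − T) − Q̇.
At steady state dT/dt = 0 ⇒ T_ss = T_in − Q̇/(ṁ c_p) = 15.9 − 115/(4.95·2.32) = 5.8861 °C.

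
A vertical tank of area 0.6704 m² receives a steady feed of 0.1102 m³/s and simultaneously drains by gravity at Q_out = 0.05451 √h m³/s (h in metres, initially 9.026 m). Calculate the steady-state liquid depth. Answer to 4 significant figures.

Level balance: A dh/dt = 0.1102 − 0.05451 √h. Setting dh/dt = 0:
Q_in = 0.05451 √h_ss ⇒ √h_ss = 0.1102/0.05451 = 2.02165.
h_ss = 2.02165² = 4.08706 m. (Since h₀ = 9.026 m > h_ss, the level will fall toward this value.)

4.087 m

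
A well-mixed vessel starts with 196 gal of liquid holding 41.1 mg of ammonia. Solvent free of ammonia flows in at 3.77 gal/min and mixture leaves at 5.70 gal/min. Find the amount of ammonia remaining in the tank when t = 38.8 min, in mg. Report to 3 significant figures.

Total volume: dV/dt = Q_in − Q_out = -1.9300 gal/min, so V(t) = 196 − 1.9300 t and V(38.8) = 121.12 gal.
Species balance (pure solvent in): dm/dt = −Q_out · m/V(t).
dm/m = −Q_out dt/(V₀ − 1.9300 t); integrating gives ln(m/m₀) = −(Q_out/(Q_in−Q_out)) ln(V/V₀).
m = m₀ (V₀/V)^(Q_out/(Q_in−Q_out)) = 41.1 × (196/121.12)^(-2.9534) = 9.9181 mg.

9.92 mg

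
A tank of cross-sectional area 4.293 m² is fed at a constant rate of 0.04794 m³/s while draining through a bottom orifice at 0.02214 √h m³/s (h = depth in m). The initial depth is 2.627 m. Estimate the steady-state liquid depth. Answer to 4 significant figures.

4.689 m

A dh/dt = Q_in − 0.02214 √h. Steady state requires inflow = outflow:
Q_in = 0.02214 √h_ss ⇒ √h_ss = 0.04794/0.02214 = 2.16531.
h_ss = 2.16531² = 4.68857 m. (Since h₀ = 2.627 m < h_ss, the level will rise toward this value.)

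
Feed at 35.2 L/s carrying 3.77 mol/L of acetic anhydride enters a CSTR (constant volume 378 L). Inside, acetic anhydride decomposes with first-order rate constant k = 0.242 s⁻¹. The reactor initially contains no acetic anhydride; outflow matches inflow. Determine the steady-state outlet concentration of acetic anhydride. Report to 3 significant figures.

1.05 mol/L

Accumulation = in − out − consumed: V dC/dt = Q C_in − Q C − k V C.
At steady state: 0 = Q C_in − (Q + kV) C_ss, so C_ss = Q C_in/(Q + kV).
C_ss = 35.2·3.77/(35.2 + 0.242·378) = 132.70/126.68 = 1.0476 mol/L.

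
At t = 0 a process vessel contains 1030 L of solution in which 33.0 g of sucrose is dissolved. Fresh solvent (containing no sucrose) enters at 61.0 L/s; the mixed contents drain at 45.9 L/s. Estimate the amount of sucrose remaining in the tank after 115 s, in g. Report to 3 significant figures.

1.64 g

Let m(t) be the amount of sucrose. Volume: V(t) = V₀ + (Q_in − Q_out) t = 1030 + 15.100 t; V(115) = 2766.5 L.
Species balance (pure solvent in): dm/dt = −Q_out · m/V(t).
Separate: dm/m = −Q_out dt/V(t) ⇒ ln(m/m₀) = −(Q_out/(Q_in−Q_out)) ln(V/V₀).
m = m₀ (V₀/V)^(Q_out/(Q_in−Q_out)) = 33.0 × (1030/2766.5)^(3.0397) = 1.6375 g.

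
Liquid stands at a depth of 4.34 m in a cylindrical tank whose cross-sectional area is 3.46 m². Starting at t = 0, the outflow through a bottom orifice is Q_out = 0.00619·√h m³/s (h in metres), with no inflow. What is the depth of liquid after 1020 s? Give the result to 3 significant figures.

1.37 m

With no inflow, A dh/dt = −0.00619 √h.
∫ h^(−1/2) dh = −(0.00619/A) ∫ dt, giving 2√h = 2√h₀ − (0.00619/A) t.
√h = √4.34 − 0.00619·1020/(2·3.46) = 2.0833 − 0.91240 = 1.1709.
h = 1.1709² = 1.3709 m.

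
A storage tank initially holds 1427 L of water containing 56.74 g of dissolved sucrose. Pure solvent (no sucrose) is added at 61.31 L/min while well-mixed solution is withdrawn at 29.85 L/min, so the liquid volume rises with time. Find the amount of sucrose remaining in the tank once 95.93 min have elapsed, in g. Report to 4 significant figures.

19.31 g

Total volume: dV/dt = Q_in − Q_out = 31.4600 L/min, so V(t) = 1427 + 31.4600 t and V(95.93) = 4444.96 L.
Solute balance: dm/dt = 0 − Q_out C = −Q_out m/V(t).
Separate: dm/m = −Q_out dt/V(t) ⇒ ln(m/m₀) = −(Q_out/(Q_in−Q_out)) ln(V/V₀).
m = m₀ (V₀/V)^(Q_out/(Q_in−Q_out)) = 56.74 × (1427/4444.96)^(0.948824) = 19.3063 g.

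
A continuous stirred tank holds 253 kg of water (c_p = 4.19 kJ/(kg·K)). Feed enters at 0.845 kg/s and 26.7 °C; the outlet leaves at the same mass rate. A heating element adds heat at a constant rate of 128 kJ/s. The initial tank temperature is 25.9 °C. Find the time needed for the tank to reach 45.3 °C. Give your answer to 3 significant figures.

223 s

Heat balance on the well-mixed liquid: M c_p dT/dt = ṁ c_p (T_in − T) + 128.
τ = M/ṁ = 299.41 s; T_ss = T_in + Q̇/(ṁ c_p) = 62.853 °C.
T(t) = T_ss + (T₀ − T_ss) e^(−t/τ). Set T = 45.3:
e^(−t/τ) = (45.3 − 62.853)/(25.9 − 62.853) = 0.47500
t = −299.41 · ln(0.47500) = 222.89 s.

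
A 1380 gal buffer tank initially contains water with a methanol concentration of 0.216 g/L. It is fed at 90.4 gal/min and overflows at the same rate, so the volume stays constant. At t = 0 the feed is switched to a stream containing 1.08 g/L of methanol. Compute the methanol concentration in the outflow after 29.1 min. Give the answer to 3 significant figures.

Mass balance on the solute (V constant): V dC/dt = Q(C_in − C).
Rewrite as dC/dt + C/τ = C_in/τ, τ = V/Q = 15.265 min.
C approaches C_in exponentially: C(t) = C_in + (C₀ − C_in) e^(−t/τ).
C(29.1) = 1.08 + (0.216 − 1.08)·e^(−29.1/15.265) = 1.08 + (-0.86400)·0.14864 = 0.95158 g/L.

0.952 g/L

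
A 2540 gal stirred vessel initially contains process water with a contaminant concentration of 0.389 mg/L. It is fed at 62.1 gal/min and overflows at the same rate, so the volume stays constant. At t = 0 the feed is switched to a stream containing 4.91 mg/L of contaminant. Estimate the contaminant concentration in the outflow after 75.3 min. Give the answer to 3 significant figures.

Unsteady species balance (constant V, well mixed): V dC/dt = Q(C_in − C).
Rewrite as dC/dt + C/τ = C_in/τ, τ = V/Q = 40.902 min.
Solution: C(t) = C_in + (C₀ − C_in) e^(−t/τ).
C(75.3) = 4.91 + (0.389 − 4.91)·e^(−75.3/40.902) = 4.91 + (-4.5210)·0.15866 = 4.1927 mg/L.

4.19 mg/L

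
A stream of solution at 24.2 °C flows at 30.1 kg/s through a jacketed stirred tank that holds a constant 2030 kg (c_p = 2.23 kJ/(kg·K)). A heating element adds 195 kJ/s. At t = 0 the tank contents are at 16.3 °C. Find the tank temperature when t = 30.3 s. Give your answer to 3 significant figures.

20.2 °C

M c_p dT/dt = ṁ c_p (T_in − T) + Q̇.
τ = M/ṁ = 67.442 s; T_ss = T_in + Q̇/(ṁ c_p) = 24.2 + 195/(30.1·2.23) = 27.105 °C.
T approaches T_ss exponentially: T(t) = T_ss + (T₀ − T_ss) e^(−t/τ).
T(30.3) = 27.105 + (-10.805)·e^(−30.3/67.442) = 27.105 + (-10.805)·0.63809 = 20.210 °C.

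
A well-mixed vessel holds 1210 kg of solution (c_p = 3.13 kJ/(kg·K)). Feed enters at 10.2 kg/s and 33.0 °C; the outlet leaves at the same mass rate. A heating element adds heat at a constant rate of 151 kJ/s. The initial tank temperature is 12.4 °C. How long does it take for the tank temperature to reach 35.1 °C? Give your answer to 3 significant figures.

Energy balance: M c_p dT/dt = ṁ c_p (T_in − T) + 151.
τ = M/ṁ = 118.63 s; T_ss = T_in + Q̇/(ṁ c_p) = 37.730 °C.
T(t) = T_ss + (T₀ − T_ss) e^(−t/τ). Set T = 35.1:
e^(−t/τ) = (35.1 − 37.730)/(12.4 − 37.730) = 0.10382
t = −118.63 · ln(0.10382) = 268.70 s.

269 s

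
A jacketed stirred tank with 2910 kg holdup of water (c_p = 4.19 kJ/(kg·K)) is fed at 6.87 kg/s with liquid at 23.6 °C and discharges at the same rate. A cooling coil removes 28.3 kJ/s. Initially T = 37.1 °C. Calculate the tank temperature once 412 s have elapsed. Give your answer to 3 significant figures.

M c_p dT/dt = ṁ c_p (T_in − T) − Q̇.
τ = M/ṁ = 423.58 s; T_ss = T_in − Q̇/(ṁ c_p) = 23.6 − 28.3/(6.87·4.19) = 22.617 °C.
Integrating: T(t) = T_ss + (T₀ − T_ss) e^(−t/τ).
T(412) = 22.617 + (14.483)·e^(−412/423.58) = 22.617 + (14.483)·0.37808 = 28.093 °C.

28.1 °C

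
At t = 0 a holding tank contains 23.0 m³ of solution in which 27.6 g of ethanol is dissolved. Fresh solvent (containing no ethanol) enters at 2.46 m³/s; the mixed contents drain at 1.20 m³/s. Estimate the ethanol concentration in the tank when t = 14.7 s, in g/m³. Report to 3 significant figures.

0.379 g/m³

Let m(t) be the amount of ethanol. Volume: V(t) = V₀ + (Q_in − Q_out) t = 23.0 + 1.2600 t; V(14.7) = 41.522 m³.
Solute balance: dm/dt = 0 − Q_out C = −Q_out m/V(t).
Separate: dm/m = −Q_out dt/V(t) ⇒ ln(m/m₀) = −(Q_out/(Q_in−Q_out)) ln(V/V₀).
m = m₀ (V₀/V)^(Q_out/(Q_in−Q_out)) = 27.6 × (23.0/41.522)^(0.95238) = 15.724 g.
C = m/V = 15.724/41.522 = 0.37870 g/m³.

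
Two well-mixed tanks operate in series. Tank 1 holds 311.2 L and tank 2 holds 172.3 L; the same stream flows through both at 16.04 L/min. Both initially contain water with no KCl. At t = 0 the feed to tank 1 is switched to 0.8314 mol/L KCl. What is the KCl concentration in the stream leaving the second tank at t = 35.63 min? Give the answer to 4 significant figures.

Each tank obeys Vᵢ dCᵢ/dt = Q(Cᵢ₋₁ − Cᵢ), so τᵢ = Vᵢ/Q.
τ₁ = 311.2/16.04 = 19.4015 min; τ₂ = 172.3/16.04 = 10.7419 min.
Solving the cascade with C₁(0)=C₂(0)=0 gives C₂(t) = C_in[1 − (τ₁ e^(−t/τ₁) − τ₂ e^(−t/τ₂))/(τ₁ − τ₂)].
At t = 35.63: e^(−t/τ₁) = 0.159381, e^(−t/τ₂) = 0.0362644.
C₂ = 0.8314·[1 − (19.4015·0.159381 − 10.7419·0.0362644)/(8.65960)] = 0.8314·0.687897 = 0.571918 mol/L.

0.5719 mol/L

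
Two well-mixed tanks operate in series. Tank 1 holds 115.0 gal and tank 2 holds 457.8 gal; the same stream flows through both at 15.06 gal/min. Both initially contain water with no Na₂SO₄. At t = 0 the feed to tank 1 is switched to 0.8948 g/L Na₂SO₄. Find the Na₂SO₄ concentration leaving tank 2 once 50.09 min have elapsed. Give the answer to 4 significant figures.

Time constants: τᵢ = Vᵢ/Q for each well-mixed tank.
τ₁ = 115.0/15.06 = 7.63612 min; τ₂ = 457.8/15.06 = 30.3984 min.
Tank 1: C₁ = C_in(1 − e^(−t/τ₁)). Tank 2 (τ₁ ≠ τ₂): C₂ = C_in[1 − (τ₁ e^(−t/τ₁) − τ₂ e^(−t/τ₂))/(τ₁ − τ₂)].
At t = 50.09: e^(−t/τ₁) = 0.00141643, e^(−t/τ₂) = 0.192476.
C₂ = 0.8948·[1 − (7.63612·0.00141643 − 30.3984·0.192476)/(-22.7623)] = 0.8948·0.743429 = 0.665220 g/L.

0.6652 g/L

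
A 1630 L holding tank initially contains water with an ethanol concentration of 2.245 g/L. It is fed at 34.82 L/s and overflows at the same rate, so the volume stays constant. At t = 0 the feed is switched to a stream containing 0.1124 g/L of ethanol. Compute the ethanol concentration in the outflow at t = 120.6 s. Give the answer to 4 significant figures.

0.2746 g/L

Species balance on the tank: V dC/dt = Q(C_in − C).
Time constant τ = V/Q = 1630/34.82 = 46.8122 s.
Solution: C(t) = C_in + (C₀ − C_in) e^(−t/τ).
C(120.6) = 0.1124 + (2.245 − 0.1124)·e^(−120.6/46.8122) = 0.1124 + (2.13260)·0.0760585 = 0.274602 g/L.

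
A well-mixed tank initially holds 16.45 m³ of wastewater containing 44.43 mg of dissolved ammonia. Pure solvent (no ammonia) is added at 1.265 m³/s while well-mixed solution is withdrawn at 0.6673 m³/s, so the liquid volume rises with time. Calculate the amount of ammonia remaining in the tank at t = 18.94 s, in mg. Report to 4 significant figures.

24.76 mg

Let m(t) be the amount of ammonia. Volume: V(t) = V₀ + (Q_in − Q_out) t = 16.45 + 0.597700 t; V(18.94) = 27.7704 m³.
Solute balance: dm/dt = 0 − Q_out C = −Q_out m/V(t).
Separate: dm/m = −Q_out dt/V(t) ⇒ ln(m/m₀) = −(Q_out/(Q_in−Q_out)) ln(V/V₀).
m = m₀ (V₀/V)^(Q_out/(Q_in−Q_out)) = 44.43 × (16.45/27.7704)^(1.11645) = 24.7615 mg.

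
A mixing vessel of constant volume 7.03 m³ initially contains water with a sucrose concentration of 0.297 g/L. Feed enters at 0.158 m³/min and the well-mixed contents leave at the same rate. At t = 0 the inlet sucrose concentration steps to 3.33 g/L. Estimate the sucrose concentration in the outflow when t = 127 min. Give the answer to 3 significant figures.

3.16 g/L

Transient balance on the dissolved component: V dC/dt = Q(C_in − C).
Rewrite as dC/dt + C/τ = C_in/τ, τ = V/Q = 44.494 min.
C approaches C_in exponentially: C(t) = C_in + (C₀ − C_in) e^(−t/τ).
C(127) = 3.33 + (0.297 − 3.33)·e^(−127/44.494) = 3.33 + (-3.0330)·0.057594 = 3.1553 g/L.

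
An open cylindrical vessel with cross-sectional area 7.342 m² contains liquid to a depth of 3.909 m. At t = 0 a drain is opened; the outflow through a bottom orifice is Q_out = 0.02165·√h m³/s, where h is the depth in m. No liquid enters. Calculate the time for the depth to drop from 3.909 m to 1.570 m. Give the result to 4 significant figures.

Unsteady balance on liquid volume: A dh/dt = −0.02165 √h.
This is separable: 2 d(√h)/dt = −0.02165/A, so √h = √h₀ − (0.02165/(2A)) t.
t = 2A(√h₀ − √h)/0.02165 = 2·7.342·(√3.909 − √1.570)/0.02165
  = 14.6840 × (1.97712 − 1.25300) / 0.02165 = 491.132 s.

491.1 s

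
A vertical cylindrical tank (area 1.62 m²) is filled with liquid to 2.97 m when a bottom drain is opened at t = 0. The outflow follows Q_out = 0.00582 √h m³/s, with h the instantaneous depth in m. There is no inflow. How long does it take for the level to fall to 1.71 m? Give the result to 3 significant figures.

Accumulation of liquid (constant cross-section A): A dh/dt = −0.00582 √h.
∫ h^(−1/2) dh = −(0.00582/A) ∫ dt, giving 2√h = 2√h₀ − (0.00582/A) t.
t = 2A(√h₀ − √h)/0.00582 = 2·1.62·(√2.97 − √1.71)/0.00582
  = 3.2400 × (1.7234 − 1.3077) / 0.00582 = 231.42 s.

231 s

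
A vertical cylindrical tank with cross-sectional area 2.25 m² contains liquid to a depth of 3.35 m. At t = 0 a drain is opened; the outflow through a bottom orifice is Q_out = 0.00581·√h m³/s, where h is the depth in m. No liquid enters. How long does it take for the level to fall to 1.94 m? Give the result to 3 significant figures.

339 s

With no inflow, A dh/dt = −0.00581 √h.
This is separable: 2 d(√h)/dt = −0.00581/A, so √h = √h₀ − (0.00581/(2A)) t.
t = 2A(√h₀ − √h)/0.00581 = 2·2.25·(√3.35 − √1.94)/0.00581
  = 4.5000 × (1.8303 − 1.3928) / 0.00581 = 338.83 s.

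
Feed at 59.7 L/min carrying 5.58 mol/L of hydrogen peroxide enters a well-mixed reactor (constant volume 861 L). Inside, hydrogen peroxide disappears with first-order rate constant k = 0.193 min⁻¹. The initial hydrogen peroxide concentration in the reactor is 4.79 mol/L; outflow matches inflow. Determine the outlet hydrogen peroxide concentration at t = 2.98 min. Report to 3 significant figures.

Species balance: V dC/dt = Q C_in − Q C − k V C.
dC/dt = (Q/V) C_in − (Q/V + k) C; effective rate a = Q/V + k = 0.069338 + 0.193 = 0.26234 min⁻¹.
C_ss = Q C_in/(Q + kV) = 1.4748 mol/L; C(t) = C_ss + (C₀ − C_ss) e^(−a t).
C(2.98) = 1.4748 + (3.3152)·e^(−0.26234·2.98) = 1.4748 + (3.3152)·0.45760 = 2.9918 mol/L.

2.99 mol/L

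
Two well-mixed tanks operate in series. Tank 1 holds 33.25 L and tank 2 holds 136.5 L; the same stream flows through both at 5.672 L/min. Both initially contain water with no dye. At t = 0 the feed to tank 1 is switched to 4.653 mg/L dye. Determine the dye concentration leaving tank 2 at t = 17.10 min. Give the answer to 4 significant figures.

1.711 mg/L

Time constants: τᵢ = Vᵢ/Q for each well-mixed tank.
τ₁ = 33.25/5.672 = 5.86213 min; τ₂ = 136.5/5.672 = 24.0656 min.
Tank 1: C₁ = C_in(1 − e^(−t/τ₁)). Tank 2 (τ₁ ≠ τ₂): C₂ = C_in[1 − (τ₁ e^(−t/τ₁) − τ₂ e^(−t/τ₂))/(τ₁ − τ₂)].
At t = 17.10: e^(−t/τ₁) = 0.0540942, e^(−t/τ₂) = 0.491370.
C₂ = 4.653·[1 − (5.86213·0.0540942 − 24.0656·0.491370)/(-18.2035)] = 4.653·0.367813 = 1.71143 mg/L.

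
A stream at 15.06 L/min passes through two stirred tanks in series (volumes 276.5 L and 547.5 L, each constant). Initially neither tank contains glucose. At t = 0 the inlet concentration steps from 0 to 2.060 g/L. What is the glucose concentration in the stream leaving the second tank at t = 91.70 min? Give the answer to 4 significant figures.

1.740 g/L

Time constants: τᵢ = Vᵢ/Q for each well-mixed tank.
τ₁ = 276.5/15.06 = 18.3599 min; τ₂ = 547.5/15.06 = 36.3546 min.
Tank 1: C₁ = C_in(1 − e^(−t/τ₁)). Tank 2 (τ₁ ≠ τ₂): C₂ = C_in[1 − (τ₁ e^(−t/τ₁) − τ₂ e^(−t/τ₂))/(τ₁ − τ₂)].
At t = 91.70: e^(−t/τ₁) = 0.00677455, e^(−t/τ₂) = 0.0802685.
C₂ = 2.060·[1 − (18.3599·0.00677455 − 36.3546·0.0802685)/(-17.9947)] = 2.060·0.844746 = 1.74018 g/L.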